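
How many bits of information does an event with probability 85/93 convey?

Information content I(x) = -log₂(p(x))
I = -log₂(85/93) = -log₂(0.9140)
I = 0.1298 bits


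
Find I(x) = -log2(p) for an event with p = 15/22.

Information content I(x) = -log₂(p(x))
I = -log₂(15/22) = -log₂(0.6818)
I = 0.5525 bits


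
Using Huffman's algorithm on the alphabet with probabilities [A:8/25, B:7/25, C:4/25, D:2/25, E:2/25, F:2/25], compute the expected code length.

Huffman tree construction:
Combine smallest probabilities repeatedly
Resulting codes:
  A: 11 (length 2)
  B: 10 (length 2)
  C: 011 (length 3)
  D: 000 (length 3)
  E: 001 (length 3)
  F: 010 (length 3)
Average length = Σ p(s) × length(s) = 2.4000 bits


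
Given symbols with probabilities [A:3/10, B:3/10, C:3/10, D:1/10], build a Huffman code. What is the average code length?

Huffman tree construction:
Combine smallest probabilities repeatedly
Resulting codes:
  A: 01 (length 2)
  B: 10 (length 2)
  C: 11 (length 2)
  D: 00 (length 2)
Average length = Σ p(s) × length(s) = 2.0000 bits


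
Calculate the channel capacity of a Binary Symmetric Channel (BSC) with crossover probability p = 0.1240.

For BSC with error probability p:
C = 1 - H(p) where H(p) is binary entropy
H(0.1240) = -0.1240 × log₂(0.1240) - 0.8760 × log₂(0.8760)
H(p) = 0.5408
C = 1 - 0.5408 = 0.4592 bits/use


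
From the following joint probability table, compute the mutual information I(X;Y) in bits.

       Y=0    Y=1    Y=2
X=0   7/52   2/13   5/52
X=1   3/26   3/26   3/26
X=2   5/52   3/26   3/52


H(X) = 1.5697, H(Y) = 1.5697, H(X,Y) = 3.1300
I(X;Y) = H(X) + H(Y) - H(X,Y) = 0.0094 bits


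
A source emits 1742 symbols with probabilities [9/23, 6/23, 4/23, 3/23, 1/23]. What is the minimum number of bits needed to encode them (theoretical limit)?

Entropy H = 2.0543 bits/symbol
Minimum bits = H × n = 2.0543 × 1742
= 3578.52 bits


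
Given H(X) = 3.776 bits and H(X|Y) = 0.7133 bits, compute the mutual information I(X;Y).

I(X;Y) = H(X) - H(X|Y)
I(X;Y) = 3.776 - 0.7133 = 3.0627 bits


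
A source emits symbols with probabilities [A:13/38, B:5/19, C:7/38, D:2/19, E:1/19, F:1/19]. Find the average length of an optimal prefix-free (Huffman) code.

Huffman tree construction:
Combine smallest probabilities repeatedly
Resulting codes:
  A: 11 (length 2)
  B: 10 (length 2)
  C: 00 (length 2)
  D: 010 (length 3)
  E: 0110 (length 4)
  F: 0111 (length 4)
Average length = Σ p(s) × length(s) = 2.3158 bits


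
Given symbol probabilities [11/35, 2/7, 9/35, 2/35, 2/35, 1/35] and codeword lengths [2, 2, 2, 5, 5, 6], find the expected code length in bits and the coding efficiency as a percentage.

Average length L = Σ p_i × l_i = 2.4571 bits
Entropy H = 2.1635 bits
Efficiency η = H/L × 100% = 88.05%


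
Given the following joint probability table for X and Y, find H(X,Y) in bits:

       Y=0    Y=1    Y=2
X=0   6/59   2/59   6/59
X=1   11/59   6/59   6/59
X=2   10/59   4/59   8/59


H(X,Y) = -Σ p(x,y) log₂ p(x,y)
  p(0,0)=6/59: -0.1017 × log₂(0.1017) = 0.3354
  p(0,1)=2/59: -0.0339 × log₂(0.0339) = 0.1655
  p(0,2)=6/59: -0.1017 × log₂(0.1017) = 0.3354
  p(1,0)=11/59: -0.1864 × log₂(0.1864) = 0.4518
  p(1,1)=6/59: -0.1017 × log₂(0.1017) = 0.3354
  p(1,2)=6/59: -0.1017 × log₂(0.1017) = 0.3354
  p(2,0)=10/59: -0.1695 × log₂(0.1695) = 0.4340
  p(2,1)=4/59: -0.0678 × log₂(0.0678) = 0.2632
  p(2,2)=8/59: -0.1356 × log₂(0.1356) = 0.3909
H(X,Y) = 3.0468 bits


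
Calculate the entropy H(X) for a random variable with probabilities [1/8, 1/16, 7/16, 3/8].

H(X) = -Σ p(x) log₂ p(x)
  -1/8 × log₂(1/8) = 0.3750
  -1/16 × log₂(1/16) = 0.2500
  -7/16 × log₂(7/16) = 0.5218
  -3/8 × log₂(3/8) = 0.5306
H(X) = 1.6774 bits


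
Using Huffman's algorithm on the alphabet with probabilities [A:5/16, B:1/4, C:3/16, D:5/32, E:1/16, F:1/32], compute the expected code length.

Huffman tree construction:
Combine smallest probabilities repeatedly
Resulting codes:
  A: 11 (length 2)
  B: 01 (length 2)
  C: 00 (length 2)
  D: 101 (length 3)
  E: 1001 (length 4)
  F: 1000 (length 4)
Average length = Σ p(s) × length(s) = 2.3438 bits


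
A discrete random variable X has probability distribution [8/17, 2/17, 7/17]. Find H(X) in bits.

H(X) = -Σ p(x) log₂ p(x)
  -8/17 × log₂(8/17) = 0.5117
  -2/17 × log₂(2/17) = 0.3632
  -7/17 × log₂(7/17) = 0.5271
H(X) = 1.4021 bits


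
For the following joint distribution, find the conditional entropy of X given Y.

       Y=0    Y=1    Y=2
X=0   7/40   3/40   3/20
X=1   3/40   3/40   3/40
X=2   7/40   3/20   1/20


H(X|Y) = Σ_y p(y) H(X|Y=y)
  p(Y=0) = 17/40, H(X|Y=0) = 1.4958
  p(Y=1) = 3/10, H(X|Y=1) = 1.5000
  p(Y=2) = 11/40, H(X|Y=2) = 1.4354
H(X|Y) = 0.4250×1.4958 + 0.3000×1.5000 + 0.2750×1.4354 = 1.4805 bits


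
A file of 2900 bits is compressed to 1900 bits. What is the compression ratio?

Compression ratio = Original / Compressed
= 2900 / 1900 = 1.53:1


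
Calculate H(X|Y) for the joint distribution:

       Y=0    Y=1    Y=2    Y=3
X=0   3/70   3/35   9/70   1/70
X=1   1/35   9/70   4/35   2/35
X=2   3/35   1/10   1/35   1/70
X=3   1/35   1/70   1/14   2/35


H(X|Y) = Σ_y p(y) H(X|Y=y)
  p(Y=0) = 13/70, H(X|Y=0) = 1.8339
  p(Y=1) = 23/70, H(X|Y=1) = 1.7544
  p(Y=2) = 12/35, H(X|Y=2) = 1.8292
  p(Y=3) = 1/7, H(X|Y=3) = 1.7219
H(X|Y) = 0.1857×1.8339 + 0.3286×1.7544 + 0.3429×1.8292 + 0.1429×1.7219 = 1.7902 bits


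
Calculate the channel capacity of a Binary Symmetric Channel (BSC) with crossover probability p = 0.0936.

For BSC with error probability p:
C = 1 - H(p) where H(p) is binary entropy
H(0.0936) = -0.0936 × log₂(0.0936) - 0.9064 × log₂(0.9064)
H(p) = 0.4484
C = 1 - 0.4484 = 0.5516 bits/use


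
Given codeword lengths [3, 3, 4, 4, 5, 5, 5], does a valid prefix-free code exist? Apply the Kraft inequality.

Kraft inequality: Σ 2^(-l_i) ≤ 1 for prefix-free code
Calculating: 2^(-3) + 2^(-3) + 2^(-4) + 2^(-4) + 2^(-5) + 2^(-5) + 2^(-5)
= 0.125 + 0.125 + 0.0625 + 0.0625 + 0.03125 + 0.03125 + 0.03125
= 0.4688
Since 0.4688 ≤ 1, prefix-free code exists


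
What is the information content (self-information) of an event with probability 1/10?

Information content I(x) = -log₂(p(x))
I = -log₂(1/10) = -log₂(0.1000)
I = 3.3219 bits


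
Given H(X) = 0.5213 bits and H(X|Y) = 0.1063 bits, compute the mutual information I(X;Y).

I(X;Y) = H(X) - H(X|Y)
I(X;Y) = 0.5213 - 0.1063 = 0.415 bits


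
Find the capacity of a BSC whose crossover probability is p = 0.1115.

For BSC with error probability p:
C = 1 - H(p) where H(p) is binary entropy
H(0.1115) = -0.1115 × log₂(0.1115) - 0.8885 × log₂(0.8885)
H(p) = 0.5044
C = 1 - 0.5044 = 0.4956 bits/use


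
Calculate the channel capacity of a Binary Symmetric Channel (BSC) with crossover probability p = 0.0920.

For BSC with error probability p:
C = 1 - H(p) where H(p) is binary entropy
H(0.0920) = -0.0920 × log₂(0.0920) - 0.9080 × log₂(0.9080)
H(p) = 0.4431
C = 1 - 0.4431 = 0.5569 bits/use


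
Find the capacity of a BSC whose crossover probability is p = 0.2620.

For BSC with error probability p:
C = 1 - H(p) where H(p) is binary entropy
H(0.2620) = -0.2620 × log₂(0.2620) - 0.7380 × log₂(0.7380)
H(p) = 0.8297
C = 1 - 0.8297 = 0.1703 bits/use


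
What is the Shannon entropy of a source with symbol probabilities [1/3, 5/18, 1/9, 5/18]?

H(X) = -Σ p(x) log₂ p(x)
  -1/3 × log₂(1/3) = 0.5283
  -5/18 × log₂(5/18) = 0.5133
  -1/9 × log₂(1/9) = 0.3522
  -5/18 × log₂(5/18) = 0.5133
H(X) = 1.9072 bits


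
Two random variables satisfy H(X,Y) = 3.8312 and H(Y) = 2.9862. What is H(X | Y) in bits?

Chain rule: H(X,Y) = H(X|Y) + H(Y)
H(X|Y) = H(X,Y) - H(Y) = 3.8312 - 2.9862 = 0.845 bits


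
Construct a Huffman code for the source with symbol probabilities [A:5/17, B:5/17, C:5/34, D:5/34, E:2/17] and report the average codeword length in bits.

Huffman tree construction:
Combine smallest probabilities repeatedly
Resulting codes:
  A: 10 (length 2)
  B: 11 (length 2)
  C: 011 (length 3)
  D: 00 (length 2)
  E: 010 (length 3)
Average length = Σ p(s) × length(s) = 2.2647 bits


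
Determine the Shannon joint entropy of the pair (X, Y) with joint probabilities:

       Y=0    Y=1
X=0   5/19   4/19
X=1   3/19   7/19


H(X,Y) = -Σ p(x,y) log₂ p(x,y)
  p(0,0)=5/19: -0.2632 × log₂(0.2632) = 0.5068
  p(0,1)=4/19: -0.2105 × log₂(0.2105) = 0.4732
  p(1,0)=3/19: -0.1579 × log₂(0.1579) = 0.4205
  p(1,1)=7/19: -0.3684 × log₂(0.3684) = 0.5307
H(X,Y) = 1.9313 bits


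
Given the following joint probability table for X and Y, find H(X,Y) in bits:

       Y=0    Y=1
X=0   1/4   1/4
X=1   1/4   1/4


H(X,Y) = -Σ p(x,y) log₂ p(x,y)
  p(0,0)=1/4: -0.2500 × log₂(0.2500) = 0.5000
  p(0,1)=1/4: -0.2500 × log₂(0.2500) = 0.5000
  p(1,0)=1/4: -0.2500 × log₂(0.2500) = 0.5000
  p(1,1)=1/4: -0.2500 × log₂(0.2500) = 0.5000
H(X,Y) = 2.0000 bits


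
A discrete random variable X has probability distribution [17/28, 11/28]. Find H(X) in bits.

H(X) = -Σ p(x) log₂ p(x)
  -17/28 × log₂(17/28) = 0.4371
  -11/28 × log₂(11/28) = 0.5295
H(X) = 0.9666 bits


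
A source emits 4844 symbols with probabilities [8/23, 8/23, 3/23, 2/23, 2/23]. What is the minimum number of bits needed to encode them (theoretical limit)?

Entropy H = 2.0560 bits/symbol
Minimum bits = H × n = 2.0560 × 4844
= 9959.06 bits


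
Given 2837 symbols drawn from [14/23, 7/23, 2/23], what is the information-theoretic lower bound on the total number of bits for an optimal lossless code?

Entropy H = 1.2647 bits/symbol
Minimum bits = H × n = 1.2647 × 2837
= 3587.88 bits


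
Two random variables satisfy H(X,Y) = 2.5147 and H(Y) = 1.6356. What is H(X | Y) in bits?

Chain rule: H(X,Y) = H(X|Y) + H(Y)
H(X|Y) = H(X,Y) - H(Y) = 2.5147 - 1.6356 = 0.8791 bits


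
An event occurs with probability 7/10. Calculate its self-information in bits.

Information content I(x) = -log₂(p(x))
I = -log₂(7/10) = -log₂(0.7000)
I = 0.5146 bits


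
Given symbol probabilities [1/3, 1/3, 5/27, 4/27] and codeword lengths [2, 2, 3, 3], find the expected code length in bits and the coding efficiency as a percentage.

Average length L = Σ p_i × l_i = 2.3333 bits
Entropy H = 1.9153 bits
Efficiency η = H/L × 100% = 82.09%


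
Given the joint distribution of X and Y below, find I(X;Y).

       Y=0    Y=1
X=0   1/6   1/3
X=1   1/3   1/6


H(X) = 1.0000, H(Y) = 1.0000, H(X,Y) = 1.9183
I(X;Y) = H(X) + H(Y) - H(X,Y) = 0.0817 bits


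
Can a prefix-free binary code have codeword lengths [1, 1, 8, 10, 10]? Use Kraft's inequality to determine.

Kraft inequality: Σ 2^(-l_i) ≤ 1 for prefix-free code
Calculating: 2^(-1) + 2^(-1) + 2^(-8) + 2^(-10) + 2^(-10)
= 0.5 + 0.5 + 0.00390625 + 0.0009765625 + 0.0009765625
= 1.0059
Since 1.0059 > 1, prefix-free code does not exist


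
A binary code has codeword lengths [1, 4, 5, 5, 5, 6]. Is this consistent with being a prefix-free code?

Kraft inequality: Σ 2^(-l_i) ≤ 1 for prefix-free code
Calculating: 2^(-1) + 2^(-4) + 2^(-5) + 2^(-5) + 2^(-5) + 2^(-6)
= 0.5 + 0.0625 + 0.03125 + 0.03125 + 0.03125 + 0.015625
= 0.6719
Since 0.6719 ≤ 1, prefix-free code exists


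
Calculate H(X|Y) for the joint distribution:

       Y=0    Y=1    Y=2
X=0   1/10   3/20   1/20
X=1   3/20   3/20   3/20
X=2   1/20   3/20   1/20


H(X|Y) = Σ_y p(y) H(X|Y=y)
  p(Y=0) = 3/10, H(X|Y=0) = 1.4591
  p(Y=1) = 9/20, H(X|Y=1) = 1.5850
  p(Y=2) = 1/4, H(X|Y=2) = 1.3710
H(X|Y) = 0.3000×1.4591 + 0.4500×1.5850 + 0.2500×1.3710 = 1.4937 bits


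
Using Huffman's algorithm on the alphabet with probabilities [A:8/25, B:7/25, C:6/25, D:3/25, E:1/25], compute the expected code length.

Huffman tree construction:
Combine smallest probabilities repeatedly
Resulting codes:
  A: 11 (length 2)
  B: 10 (length 2)
  C: 01 (length 2)
  D: 001 (length 3)
  E: 000 (length 3)
Average length = Σ p(s) × length(s) = 2.1600 bits


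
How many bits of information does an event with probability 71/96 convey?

Information content I(x) = -log₂(p(x))
I = -log₂(71/96) = -log₂(0.7396)
I = 0.4352 bits


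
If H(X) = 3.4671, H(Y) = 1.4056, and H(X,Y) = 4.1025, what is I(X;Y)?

I(X;Y) = H(X) + H(Y) - H(X,Y)
I(X;Y) = 3.4671 + 1.4056 - 4.1025 = 0.7702 bits


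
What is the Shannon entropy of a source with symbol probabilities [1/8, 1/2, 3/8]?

H(X) = -Σ p(x) log₂ p(x)
  -1/8 × log₂(1/8) = 0.3750
  -1/2 × log₂(1/2) = 0.5000
  -3/8 × log₂(3/8) = 0.5306
H(X) = 1.4056 bits


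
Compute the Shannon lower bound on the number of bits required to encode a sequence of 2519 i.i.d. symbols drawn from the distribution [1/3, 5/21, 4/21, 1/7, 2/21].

Entropy H = 2.2011 bits/symbol
Minimum bits = H × n = 2.2011 × 2519
= 5544.52 bits


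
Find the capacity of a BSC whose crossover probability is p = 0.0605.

For BSC with error probability p:
C = 1 - H(p) where H(p) is binary entropy
H(0.0605) = -0.0605 × log₂(0.0605) - 0.9395 × log₂(0.9395)
H(p) = 0.3294
C = 1 - 0.3294 = 0.6706 bits/use


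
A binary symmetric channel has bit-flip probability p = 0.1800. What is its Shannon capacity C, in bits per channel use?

For BSC with error probability p:
C = 1 - H(p) where H(p) is binary entropy
H(0.1800) = -0.1800 × log₂(0.1800) - 0.8200 × log₂(0.8200)
H(p) = 0.6801
C = 1 - 0.6801 = 0.3199 bits/use


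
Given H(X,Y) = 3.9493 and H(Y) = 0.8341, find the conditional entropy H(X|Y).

Chain rule: H(X,Y) = H(X|Y) + H(Y)
H(X|Y) = H(X,Y) - H(Y) = 3.9493 - 0.8341 = 3.1152 bits


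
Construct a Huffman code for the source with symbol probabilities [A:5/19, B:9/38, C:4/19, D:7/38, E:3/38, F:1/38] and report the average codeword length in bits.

Huffman tree construction:
Combine smallest probabilities repeatedly
Resulting codes:
  A: 10 (length 2)
  B: 01 (length 2)
  C: 00 (length 2)
  D: 111 (length 3)
  E: 1101 (length 4)
  F: 1100 (length 4)
Average length = Σ p(s) × length(s) = 2.3947 bits


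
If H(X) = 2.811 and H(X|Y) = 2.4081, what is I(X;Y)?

I(X;Y) = H(X) - H(X|Y)
I(X;Y) = 2.811 - 2.4081 = 0.4029 bits


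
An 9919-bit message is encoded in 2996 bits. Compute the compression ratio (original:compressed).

Compression ratio = Original / Compressed
= 9919 / 2996 = 3.31:1


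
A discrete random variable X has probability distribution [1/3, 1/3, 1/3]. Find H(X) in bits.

H(X) = -Σ p(x) log₂ p(x)
  -1/3 × log₂(1/3) = 0.5283
  -1/3 × log₂(1/3) = 0.5283
  -1/3 × log₂(1/3) = 0.5283
H(X) = 1.5850 bits


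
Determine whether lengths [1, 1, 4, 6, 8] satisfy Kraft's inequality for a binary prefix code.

Kraft inequality: Σ 2^(-l_i) ≤ 1 for prefix-free code
Calculating: 2^(-1) + 2^(-1) + 2^(-4) + 2^(-6) + 2^(-8)
= 0.5 + 0.5 + 0.0625 + 0.015625 + 0.00390625
= 1.0820
Since 1.0820 > 1, prefix-free code does not exist


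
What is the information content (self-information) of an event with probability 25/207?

Information content I(x) = -log₂(p(x))
I = -log₂(25/207) = -log₂(0.1208)
I = 3.0496 bits


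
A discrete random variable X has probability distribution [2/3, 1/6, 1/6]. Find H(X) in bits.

H(X) = -Σ p(x) log₂ p(x)
  -2/3 × log₂(2/3) = 0.3900
  -1/6 × log₂(1/6) = 0.4308
  -1/6 × log₂(1/6) = 0.4308
H(X) = 1.2516 bits


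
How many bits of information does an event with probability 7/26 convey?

Information content I(x) = -log₂(p(x))
I = -log₂(7/26) = -log₂(0.2692)
I = 1.8931 bits


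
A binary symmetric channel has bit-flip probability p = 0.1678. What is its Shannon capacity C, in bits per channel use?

For BSC with error probability p:
C = 1 - H(p) where H(p) is binary entropy
H(0.1678) = -0.1678 × log₂(0.1678) - 0.8322 × log₂(0.8322)
H(p) = 0.6526
C = 1 - 0.6526 = 0.3474 bits/use


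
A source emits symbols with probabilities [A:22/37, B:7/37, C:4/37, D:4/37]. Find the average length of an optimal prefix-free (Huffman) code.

Huffman tree construction:
Combine smallest probabilities repeatedly
Resulting codes:
  A: 1 (length 1)
  B: 00 (length 2)
  C: 010 (length 3)
  D: 011 (length 3)
Average length = Σ p(s) × length(s) = 1.6216 bits


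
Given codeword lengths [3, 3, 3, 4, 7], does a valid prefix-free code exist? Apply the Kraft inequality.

Kraft inequality: Σ 2^(-l_i) ≤ 1 for prefix-free code
Calculating: 2^(-3) + 2^(-3) + 2^(-3) + 2^(-4) + 2^(-7)
= 0.125 + 0.125 + 0.125 + 0.0625 + 0.0078125
= 0.4453
Since 0.4453 ≤ 1, prefix-free code exists


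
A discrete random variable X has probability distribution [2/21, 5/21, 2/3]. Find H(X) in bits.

H(X) = -Σ p(x) log₂ p(x)
  -2/21 × log₂(2/21) = 0.3231
  -5/21 × log₂(5/21) = 0.4929
  -2/3 × log₂(2/3) = 0.3900
H(X) = 1.2060 bits


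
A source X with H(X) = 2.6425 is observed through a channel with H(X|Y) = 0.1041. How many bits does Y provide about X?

I(X;Y) = H(X) - H(X|Y)
I(X;Y) = 2.6425 - 0.1041 = 2.5384 bits


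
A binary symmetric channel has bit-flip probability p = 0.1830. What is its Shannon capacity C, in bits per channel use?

For BSC with error probability p:
C = 1 - H(p) where H(p) is binary entropy
H(0.1830) = -0.1830 × log₂(0.1830) - 0.8170 × log₂(0.8170)
H(p) = 0.6866
C = 1 - 0.6866 = 0.3134 bits/use


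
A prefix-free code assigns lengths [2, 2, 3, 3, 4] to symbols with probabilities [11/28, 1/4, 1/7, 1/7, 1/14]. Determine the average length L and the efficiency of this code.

Average length L = Σ p_i × l_i = 2.4286 bits
Entropy H = 2.1036 bits
Efficiency η = H/L × 100% = 86.62%


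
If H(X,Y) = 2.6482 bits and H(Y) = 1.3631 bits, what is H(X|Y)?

Chain rule: H(X,Y) = H(X|Y) + H(Y)
H(X|Y) = H(X,Y) - H(Y) = 2.6482 - 1.3631 = 1.2851 bits


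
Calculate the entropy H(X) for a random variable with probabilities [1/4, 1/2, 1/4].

H(X) = -Σ p(x) log₂ p(x)
  -1/4 × log₂(1/4) = 0.5000
  -1/2 × log₂(1/2) = 0.5000
  -1/4 × log₂(1/4) = 0.5000
H(X) = 1.5000 bits


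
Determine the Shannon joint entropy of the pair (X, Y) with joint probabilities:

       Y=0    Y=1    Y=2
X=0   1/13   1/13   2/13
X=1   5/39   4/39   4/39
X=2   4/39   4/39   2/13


H(X,Y) = -Σ p(x,y) log₂ p(x,y)
  p(0,0)=1/13: -0.0769 × log₂(0.0769) = 0.2846
  p(0,1)=1/13: -0.0769 × log₂(0.0769) = 0.2846
  p(0,2)=2/13: -0.1538 × log₂(0.1538) = 0.4155
  p(1,0)=5/39: -0.1282 × log₂(0.1282) = 0.3799
  p(1,1)=4/39: -0.1026 × log₂(0.1026) = 0.3370
  p(1,2)=4/39: -0.1026 × log₂(0.1026) = 0.3370
  p(2,0)=4/39: -0.1026 × log₂(0.1026) = 0.3370
  p(2,1)=4/39: -0.1026 × log₂(0.1026) = 0.3370
  p(2,2)=2/13: -0.1538 × log₂(0.1538) = 0.4155
H(X,Y) = 3.1280 bits


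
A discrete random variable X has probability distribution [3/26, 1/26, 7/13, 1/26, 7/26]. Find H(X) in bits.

H(X) = -Σ p(x) log₂ p(x)
  -3/26 × log₂(3/26) = 0.3595
  -1/26 × log₂(1/26) = 0.1808
  -7/13 × log₂(7/13) = 0.4809
  -1/26 × log₂(1/26) = 0.1808
  -7/26 × log₂(7/26) = 0.5097
H(X) = 1.7116 bits


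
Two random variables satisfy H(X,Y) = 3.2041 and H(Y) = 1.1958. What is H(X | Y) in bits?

Chain rule: H(X,Y) = H(X|Y) + H(Y)
H(X|Y) = H(X,Y) - H(Y) = 3.2041 - 1.1958 = 2.0083 bits


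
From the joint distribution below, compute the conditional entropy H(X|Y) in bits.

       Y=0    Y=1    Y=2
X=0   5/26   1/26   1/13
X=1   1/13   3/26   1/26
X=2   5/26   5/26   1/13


H(X|Y) = Σ_y p(y) H(X|Y=y)
  p(Y=0) = 6/13, H(X|Y=0) = 1.4834
  p(Y=1) = 9/26, H(X|Y=1) = 1.3516
  p(Y=2) = 5/26, H(X|Y=2) = 1.5219
H(X|Y) = 0.4615×1.4834 + 0.3462×1.3516 + 0.1923×1.5219 = 1.4452 bits


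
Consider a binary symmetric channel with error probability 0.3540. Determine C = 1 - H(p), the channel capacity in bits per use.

For BSC with error probability p:
C = 1 - H(p) where H(p) is binary entropy
H(0.3540) = -0.3540 × log₂(0.3540) - 0.6460 × log₂(0.6460)
H(p) = 0.9376
C = 1 - 0.9376 = 0.0624 bits/use


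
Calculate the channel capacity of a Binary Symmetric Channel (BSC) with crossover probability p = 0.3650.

For BSC with error probability p:
C = 1 - H(p) where H(p) is binary entropy
H(0.3650) = -0.3650 × log₂(0.3650) - 0.6350 × log₂(0.6350)
H(p) = 0.9468
C = 1 - 0.9468 = 0.0532 bits/use


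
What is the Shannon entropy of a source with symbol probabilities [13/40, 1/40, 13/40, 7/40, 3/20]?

H(X) = -Σ p(x) log₂ p(x)
  -13/40 × log₂(13/40) = 0.5270
  -1/40 × log₂(1/40) = 0.1330
  -13/40 × log₂(13/40) = 0.5270
  -7/40 × log₂(7/40) = 0.4401
  -3/20 × log₂(3/20) = 0.4105
H(X) = 2.0376 bits


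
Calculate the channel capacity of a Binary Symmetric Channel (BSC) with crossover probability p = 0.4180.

For BSC with error probability p:
C = 1 - H(p) where H(p) is binary entropy
H(0.4180) = -0.4180 × log₂(0.4180) - 0.5820 × log₂(0.5820)
H(p) = 0.9805
C = 1 - 0.9805 = 0.0195 bits/use


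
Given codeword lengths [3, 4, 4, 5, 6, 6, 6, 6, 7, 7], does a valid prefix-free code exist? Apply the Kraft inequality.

Kraft inequality: Σ 2^(-l_i) ≤ 1 for prefix-free code
Calculating: 2^(-3) + 2^(-4) + 2^(-4) + 2^(-5) + 2^(-6) + 2^(-6) + 2^(-6) + 2^(-6) + 2^(-7) + 2^(-7)
= 0.125 + 0.0625 + 0.0625 + 0.03125 + 0.015625 + 0.015625 + 0.015625 + 0.015625 + 0.0078125 + 0.0078125
= 0.3594
Since 0.3594 ≤ 1, prefix-free code exists


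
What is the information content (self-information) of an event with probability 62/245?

Information content I(x) = -log₂(p(x))
I = -log₂(62/245) = -log₂(0.2531)
I = 1.9824 bits


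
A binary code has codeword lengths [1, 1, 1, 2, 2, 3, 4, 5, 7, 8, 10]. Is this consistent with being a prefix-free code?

Kraft inequality: Σ 2^(-l_i) ≤ 1 for prefix-free code
Calculating: 2^(-1) + 2^(-1) + 2^(-1) + 2^(-2) + 2^(-2) + 2^(-3) + 2^(-4) + 2^(-5) + 2^(-7) + 2^(-8) + 2^(-10)
= 0.5 + 0.5 + 0.5 + 0.25 + 0.25 + 0.125 + 0.0625 + 0.03125 + 0.0078125 + 0.00390625 + 0.0009765625
= 2.2314
Since 2.2314 > 1, prefix-free code does not exist


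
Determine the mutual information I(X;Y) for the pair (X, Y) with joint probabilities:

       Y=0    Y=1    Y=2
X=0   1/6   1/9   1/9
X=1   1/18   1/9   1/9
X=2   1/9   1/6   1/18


H(X) = 1.5715, H(Y) = 1.5715, H(X,Y) = 3.0860
I(X;Y) = H(X) + H(Y) - H(X,Y) = 0.0570 bits


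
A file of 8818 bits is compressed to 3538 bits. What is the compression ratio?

Compression ratio = Original / Compressed
= 8818 / 3538 = 2.49:1


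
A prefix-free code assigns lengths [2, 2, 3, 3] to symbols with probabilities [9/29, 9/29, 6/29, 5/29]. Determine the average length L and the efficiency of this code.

Average length L = Σ p_i × l_i = 2.3793 bits
Entropy H = 1.9553 bits
Efficiency η = H/L × 100% = 82.18%


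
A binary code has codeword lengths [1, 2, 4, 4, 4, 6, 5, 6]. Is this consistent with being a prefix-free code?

Kraft inequality: Σ 2^(-l_i) ≤ 1 for prefix-free code
Calculating: 2^(-1) + 2^(-2) + 2^(-4) + 2^(-4) + 2^(-4) + 2^(-6) + 2^(-5) + 2^(-6)
= 0.5 + 0.25 + 0.0625 + 0.0625 + 0.0625 + 0.015625 + 0.03125 + 0.015625
= 1.0000
Since 1.0000 ≤ 1, prefix-free code exists


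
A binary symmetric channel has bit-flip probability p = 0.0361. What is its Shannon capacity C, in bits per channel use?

For BSC with error probability p:
C = 1 - H(p) where H(p) is binary entropy
H(0.0361) = -0.0361 × log₂(0.0361) - 0.9639 × log₂(0.9639)
H(p) = 0.2241
C = 1 - 0.2241 = 0.7759 bits/use


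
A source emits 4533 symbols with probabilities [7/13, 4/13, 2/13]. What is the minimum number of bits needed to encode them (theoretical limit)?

Entropy H = 1.4196 bits/symbol
Minimum bits = H × n = 1.4196 × 4533
= 6434.85 bits


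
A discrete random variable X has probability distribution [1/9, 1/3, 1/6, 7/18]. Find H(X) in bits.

H(X) = -Σ p(x) log₂ p(x)
  -1/9 × log₂(1/9) = 0.3522
  -1/3 × log₂(1/3) = 0.5283
  -1/6 × log₂(1/6) = 0.4308
  -7/18 × log₂(7/18) = 0.5299
H(X) = 1.8413 bits


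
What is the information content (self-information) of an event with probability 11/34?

Information content I(x) = -log₂(p(x))
I = -log₂(11/34) = -log₂(0.3235)
I = 1.6280 bits


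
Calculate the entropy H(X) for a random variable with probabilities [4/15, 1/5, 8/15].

H(X) = -Σ p(x) log₂ p(x)
  -4/15 × log₂(4/15) = 0.5085
  -1/5 × log₂(1/5) = 0.4644
  -8/15 × log₂(8/15) = 0.4837
H(X) = 1.4566 bits


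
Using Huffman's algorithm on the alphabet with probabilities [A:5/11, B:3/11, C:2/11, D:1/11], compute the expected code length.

Huffman tree construction:
Combine smallest probabilities repeatedly
Resulting codes:
  A: 0 (length 1)
  B: 10 (length 2)
  C: 111 (length 3)
  D: 110 (length 3)
Average length = Σ p(s) × length(s) = 1.8182 bits


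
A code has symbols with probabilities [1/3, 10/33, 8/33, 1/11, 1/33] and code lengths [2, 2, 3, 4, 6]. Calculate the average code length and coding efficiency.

Average length L = Σ p_i × l_i = 2.5455 bits
Entropy H = 2.0132 bits
Efficiency η = H/L × 100% = 79.09%


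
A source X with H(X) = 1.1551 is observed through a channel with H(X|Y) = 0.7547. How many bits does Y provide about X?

I(X;Y) = H(X) - H(X|Y)
I(X;Y) = 1.1551 - 0.7547 = 0.4004 bits


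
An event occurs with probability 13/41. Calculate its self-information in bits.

Information content I(x) = -log₂(p(x))
I = -log₂(13/41) = -log₂(0.3171)
I = 1.6571 bits


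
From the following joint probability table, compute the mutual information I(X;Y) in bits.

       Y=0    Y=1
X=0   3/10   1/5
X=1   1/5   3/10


H(X) = 1.0000, H(Y) = 1.0000, H(X,Y) = 1.9710
I(X;Y) = H(X) + H(Y) - H(X,Y) = 0.0290 bits


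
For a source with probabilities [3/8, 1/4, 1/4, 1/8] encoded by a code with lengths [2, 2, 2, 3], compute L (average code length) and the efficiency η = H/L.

Average length L = Σ p_i × l_i = 2.1250 bits
Entropy H = 1.9056 bits
Efficiency η = H/L × 100% = 89.68%


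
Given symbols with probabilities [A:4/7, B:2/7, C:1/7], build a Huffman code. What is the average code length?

Huffman tree construction:
Combine smallest probabilities repeatedly
Resulting codes:
  A: 1 (length 1)
  B: 01 (length 2)
  C: 00 (length 2)
Average length = Σ p(s) × length(s) = 1.4286 bits


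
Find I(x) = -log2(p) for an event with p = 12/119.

Information content I(x) = -log₂(p(x))
I = -log₂(12/119) = -log₂(0.1008)
I = 3.3099 bits


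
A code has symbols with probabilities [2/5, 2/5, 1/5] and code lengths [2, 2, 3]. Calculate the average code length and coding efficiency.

Average length L = Σ p_i × l_i = 2.2000 bits
Entropy H = 1.5219 bits
Efficiency η = H/L × 100% = 69.18%


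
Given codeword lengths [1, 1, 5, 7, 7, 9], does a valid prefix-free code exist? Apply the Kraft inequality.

Kraft inequality: Σ 2^(-l_i) ≤ 1 for prefix-free code
Calculating: 2^(-1) + 2^(-1) + 2^(-5) + 2^(-7) + 2^(-7) + 2^(-9)
= 0.5 + 0.5 + 0.03125 + 0.0078125 + 0.0078125 + 0.001953125
= 1.0488
Since 1.0488 > 1, prefix-free code does not exist


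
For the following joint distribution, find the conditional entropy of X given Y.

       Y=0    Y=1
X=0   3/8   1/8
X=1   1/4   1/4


H(X|Y) = Σ_y p(y) H(X|Y=y)
  p(Y=0) = 5/8, H(X|Y=0) = 0.9710
  p(Y=1) = 3/8, H(X|Y=1) = 0.9183
H(X|Y) = 0.6250×0.9710 + 0.3750×0.9183 = 0.9512 bits


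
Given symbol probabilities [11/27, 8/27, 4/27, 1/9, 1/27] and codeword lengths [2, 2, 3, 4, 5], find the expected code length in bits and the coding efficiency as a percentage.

Average length L = Σ p_i × l_i = 2.4815 bits
Entropy H = 1.9842 bits
Efficiency η = H/L × 100% = 79.96%


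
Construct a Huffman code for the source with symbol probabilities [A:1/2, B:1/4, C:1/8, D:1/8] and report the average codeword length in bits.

Huffman tree construction:
Combine smallest probabilities repeatedly
Resulting codes:
  A: 0 (length 1)
  B: 10 (length 2)
  C: 110 (length 3)
  D: 111 (length 3)
Average length = Σ p(s) × length(s) = 1.7500 bits


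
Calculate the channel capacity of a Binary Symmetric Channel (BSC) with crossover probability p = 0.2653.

For BSC with error probability p:
C = 1 - H(p) where H(p) is binary entropy
H(0.2653) = -0.2653 × log₂(0.2653) - 0.7347 × log₂(0.7347)
H(p) = 0.8346
C = 1 - 0.8346 = 0.1654 bits/use


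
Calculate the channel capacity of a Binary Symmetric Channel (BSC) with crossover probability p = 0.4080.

For BSC with error probability p:
C = 1 - H(p) where H(p) is binary entropy
H(0.4080) = -0.4080 × log₂(0.4080) - 0.5920 × log₂(0.5920)
H(p) = 0.9754
C = 1 - 0.9754 = 0.0246 bits/use


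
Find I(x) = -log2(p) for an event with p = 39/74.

Information content I(x) = -log₂(p(x))
I = -log₂(39/74) = -log₂(0.5270)
I = 0.9241 bits


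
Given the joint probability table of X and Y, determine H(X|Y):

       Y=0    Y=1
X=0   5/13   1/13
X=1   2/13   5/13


H(X|Y) = Σ_y p(y) H(X|Y=y)
  p(Y=0) = 7/13, H(X|Y=0) = 0.8631
  p(Y=1) = 6/13, H(X|Y=1) = 0.6500
H(X|Y) = 0.5385×0.8631 + 0.4615×0.6500 = 0.7648 bits


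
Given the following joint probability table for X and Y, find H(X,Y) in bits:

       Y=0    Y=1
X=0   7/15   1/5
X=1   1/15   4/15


H(X,Y) = -Σ p(x,y) log₂ p(x,y)
  p(0,0)=7/15: -0.4667 × log₂(0.4667) = 0.5131
  p(0,1)=1/5: -0.2000 × log₂(0.2000) = 0.4644
  p(1,0)=1/15: -0.0667 × log₂(0.0667) = 0.2605
  p(1,1)=4/15: -0.2667 × log₂(0.2667) = 0.5085
H(X,Y) = 1.7465 bits


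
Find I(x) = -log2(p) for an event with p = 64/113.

Information content I(x) = -log₂(p(x))
I = -log₂(64/113) = -log₂(0.5664)
I = 0.8202 bits


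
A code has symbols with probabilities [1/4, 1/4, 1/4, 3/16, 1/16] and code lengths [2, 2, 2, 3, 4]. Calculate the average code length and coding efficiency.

Average length L = Σ p_i × l_i = 2.3125 bits
Entropy H = 2.2028 bits
Efficiency η = H/L × 100% = 95.26%


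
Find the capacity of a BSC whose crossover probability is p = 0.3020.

For BSC with error probability p:
C = 1 - H(p) where H(p) is binary entropy
H(0.3020) = -0.3020 × log₂(0.3020) - 0.6980 × log₂(0.6980)
H(p) = 0.8837
C = 1 - 0.8837 = 0.1163 bits/use


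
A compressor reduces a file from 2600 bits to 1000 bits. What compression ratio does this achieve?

Compression ratio = Original / Compressed
= 2600 / 1000 = 2.60:1


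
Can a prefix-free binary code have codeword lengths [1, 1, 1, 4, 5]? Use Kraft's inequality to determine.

Kraft inequality: Σ 2^(-l_i) ≤ 1 for prefix-free code
Calculating: 2^(-1) + 2^(-1) + 2^(-1) + 2^(-4) + 2^(-5)
= 0.5 + 0.5 + 0.5 + 0.0625 + 0.03125
= 1.5938
Since 1.5938 > 1, prefix-free code does not exist


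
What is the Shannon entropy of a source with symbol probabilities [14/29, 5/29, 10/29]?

H(X) = -Σ p(x) log₂ p(x)
  -14/29 × log₂(14/29) = 0.5072
  -5/29 × log₂(5/29) = 0.4373
  -10/29 × log₂(10/29) = 0.5297
H(X) = 1.4741 bits


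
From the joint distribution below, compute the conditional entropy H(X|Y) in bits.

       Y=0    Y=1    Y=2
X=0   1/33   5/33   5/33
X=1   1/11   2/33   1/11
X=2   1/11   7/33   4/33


H(X|Y) = Σ_y p(y) H(X|Y=y)
  p(Y=0) = 7/33, H(X|Y=0) = 1.4488
  p(Y=1) = 14/33, H(X|Y=1) = 1.4316
  p(Y=2) = 4/11, H(X|Y=2) = 1.5546
H(X|Y) = 0.2121×1.4488 + 0.4242×1.4316 + 0.3636×1.5546 = 1.4800 bits


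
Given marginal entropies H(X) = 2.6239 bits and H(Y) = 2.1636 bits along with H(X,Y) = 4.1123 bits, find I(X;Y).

I(X;Y) = H(X) + H(Y) - H(X,Y)
I(X;Y) = 2.6239 + 2.1636 - 4.1123 = 0.6752 bits


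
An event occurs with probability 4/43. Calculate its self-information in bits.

Information content I(x) = -log₂(p(x))
I = -log₂(4/43) = -log₂(0.0930)
I = 3.4263 bits


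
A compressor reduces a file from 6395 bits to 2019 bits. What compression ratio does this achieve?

Compression ratio = Original / Compressed
= 6395 / 2019 = 3.17:1


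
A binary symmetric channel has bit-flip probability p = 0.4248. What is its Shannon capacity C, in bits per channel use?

For BSC with error probability p:
C = 1 - H(p) where H(p) is binary entropy
H(0.4248) = -0.4248 × log₂(0.4248) - 0.5752 × log₂(0.5752)
H(p) = 0.9836
C = 1 - 0.9836 = 0.0164 bits/use


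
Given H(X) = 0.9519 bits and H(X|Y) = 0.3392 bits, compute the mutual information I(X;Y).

I(X;Y) = H(X) - H(X|Y)
I(X;Y) = 0.9519 - 0.3392 = 0.6127 bits


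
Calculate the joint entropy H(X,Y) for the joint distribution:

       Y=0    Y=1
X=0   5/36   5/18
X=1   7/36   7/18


H(X,Y) = -Σ p(x,y) log₂ p(x,y)
  p(0,0)=5/36: -0.1389 × log₂(0.1389) = 0.3956
  p(0,1)=5/18: -0.2778 × log₂(0.2778) = 0.5133
  p(1,0)=7/36: -0.1944 × log₂(0.1944) = 0.4594
  p(1,1)=7/18: -0.3889 × log₂(0.3889) = 0.5299
H(X,Y) = 1.8982 bits


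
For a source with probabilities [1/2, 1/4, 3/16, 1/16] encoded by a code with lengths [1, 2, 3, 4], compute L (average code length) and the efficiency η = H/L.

Average length L = Σ p_i × l_i = 1.8125 bits
Entropy H = 1.7028 bits
Efficiency η = H/L × 100% = 93.95%


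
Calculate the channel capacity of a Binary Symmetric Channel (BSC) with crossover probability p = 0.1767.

For BSC with error probability p:
C = 1 - H(p) where H(p) is binary entropy
H(0.1767) = -0.1767 × log₂(0.1767) - 0.8233 × log₂(0.8233)
H(p) = 0.6728
C = 1 - 0.6728 = 0.3272 bits/use


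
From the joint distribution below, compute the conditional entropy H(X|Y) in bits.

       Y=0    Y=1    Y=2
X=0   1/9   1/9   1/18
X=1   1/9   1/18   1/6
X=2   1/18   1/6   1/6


H(X|Y) = Σ_y p(y) H(X|Y=y)
  p(Y=0) = 5/18, H(X|Y=0) = 1.5219
  p(Y=1) = 1/3, H(X|Y=1) = 1.4591
  p(Y=2) = 7/18, H(X|Y=2) = 1.4488
H(X|Y) = 0.2778×1.5219 + 0.3333×1.4591 + 0.3889×1.4488 = 1.4726 bits


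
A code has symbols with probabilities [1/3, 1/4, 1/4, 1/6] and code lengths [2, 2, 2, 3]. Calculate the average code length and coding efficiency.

Average length L = Σ p_i × l_i = 2.1667 bits
Entropy H = 1.9591 bits
Efficiency η = H/L × 100% = 90.42%


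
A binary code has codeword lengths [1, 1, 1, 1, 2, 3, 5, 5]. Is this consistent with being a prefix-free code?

Kraft inequality: Σ 2^(-l_i) ≤ 1 for prefix-free code
Calculating: 2^(-1) + 2^(-1) + 2^(-1) + 2^(-1) + 2^(-2) + 2^(-3) + 2^(-5) + 2^(-5)
= 0.5 + 0.5 + 0.5 + 0.5 + 0.25 + 0.125 + 0.03125 + 0.03125
= 2.4375
Since 2.4375 > 1, prefix-free code does not exist


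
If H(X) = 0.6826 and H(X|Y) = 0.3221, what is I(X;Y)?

I(X;Y) = H(X) - H(X|Y)
I(X;Y) = 0.6826 - 0.3221 = 0.3605 bits


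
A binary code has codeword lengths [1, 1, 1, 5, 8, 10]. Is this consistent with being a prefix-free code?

Kraft inequality: Σ 2^(-l_i) ≤ 1 for prefix-free code
Calculating: 2^(-1) + 2^(-1) + 2^(-1) + 2^(-5) + 2^(-8) + 2^(-10)
= 0.5 + 0.5 + 0.5 + 0.03125 + 0.00390625 + 0.0009765625
= 1.5361
Since 1.5361 > 1, prefix-free code does not exist


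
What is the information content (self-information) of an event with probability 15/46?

Information content I(x) = -log₂(p(x))
I = -log₂(15/46) = -log₂(0.3261)
I = 1.6167 bits


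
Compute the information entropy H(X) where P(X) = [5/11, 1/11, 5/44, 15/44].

H(X) = -Σ p(x) log₂ p(x)
  -5/11 × log₂(5/11) = 0.5170
  -1/11 × log₂(1/11) = 0.3145
  -5/44 × log₂(5/44) = 0.3565
  -15/44 × log₂(15/44) = 0.5293
H(X) = 1.7174 bits


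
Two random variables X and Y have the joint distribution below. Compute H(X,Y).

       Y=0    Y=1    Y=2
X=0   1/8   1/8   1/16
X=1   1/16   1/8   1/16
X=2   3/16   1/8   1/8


H(X,Y) = -Σ p(x,y) log₂ p(x,y)
  p(0,0)=1/8: -0.1250 × log₂(0.1250) = 0.3750
  p(0,1)=1/8: -0.1250 × log₂(0.1250) = 0.3750
  p(0,2)=1/16: -0.0625 × log₂(0.0625) = 0.2500
  p(1,0)=1/16: -0.0625 × log₂(0.0625) = 0.2500
  p(1,1)=1/8: -0.1250 × log₂(0.1250) = 0.3750
  p(1,2)=1/16: -0.0625 × log₂(0.0625) = 0.2500
  p(2,0)=3/16: -0.1875 × log₂(0.1875) = 0.4528
  p(2,1)=1/8: -0.1250 × log₂(0.1250) = 0.3750
  p(2,2)=1/8: -0.1250 × log₂(0.1250) = 0.3750
H(X,Y) = 3.0778 bits


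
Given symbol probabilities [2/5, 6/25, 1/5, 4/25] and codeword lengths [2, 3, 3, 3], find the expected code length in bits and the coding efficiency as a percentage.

Average length L = Σ p_i × l_i = 2.6000 bits
Entropy H = 1.9103 bits
Efficiency η = H/L × 100% = 73.47%


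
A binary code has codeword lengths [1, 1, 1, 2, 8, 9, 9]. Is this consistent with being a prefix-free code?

Kraft inequality: Σ 2^(-l_i) ≤ 1 for prefix-free code
Calculating: 2^(-1) + 2^(-1) + 2^(-1) + 2^(-2) + 2^(-8) + 2^(-9) + 2^(-9)
= 0.5 + 0.5 + 0.5 + 0.25 + 0.00390625 + 0.001953125 + 0.001953125
= 1.7578
Since 1.7578 > 1, prefix-free code does not exist


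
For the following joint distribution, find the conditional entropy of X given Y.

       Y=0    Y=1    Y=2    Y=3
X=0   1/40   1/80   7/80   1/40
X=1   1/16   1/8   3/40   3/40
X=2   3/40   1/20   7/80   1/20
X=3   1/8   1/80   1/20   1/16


H(X|Y) = Σ_y p(y) H(X|Y=y)
  p(Y=0) = 23/80, H(X|Y=0) = 1.8132
  p(Y=1) = 1/5, H(X|Y=1) = 1.4238
  p(Y=2) = 3/10, H(X|Y=2) = 1.9678
  p(Y=3) = 17/80, H(X|Y=3) = 1.9040
H(X|Y) = 0.2875×1.8132 + 0.2000×1.4238 + 0.3000×1.9678 + 0.2125×1.9040 = 1.8010 bits


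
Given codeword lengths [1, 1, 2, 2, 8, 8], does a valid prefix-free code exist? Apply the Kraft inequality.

Kraft inequality: Σ 2^(-l_i) ≤ 1 for prefix-free code
Calculating: 2^(-1) + 2^(-1) + 2^(-2) + 2^(-2) + 2^(-8) + 2^(-8)
= 0.5 + 0.5 + 0.25 + 0.25 + 0.00390625 + 0.00390625
= 1.5078
Since 1.5078 > 1, prefix-free code does not exist


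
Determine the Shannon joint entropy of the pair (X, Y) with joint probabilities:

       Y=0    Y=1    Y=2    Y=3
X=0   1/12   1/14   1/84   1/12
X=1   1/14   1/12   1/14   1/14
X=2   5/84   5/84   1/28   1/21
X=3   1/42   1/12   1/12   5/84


H(X,Y) = -Σ p(x,y) log₂ p(x,y)
  p(0,0)=1/12: -0.0833 × log₂(0.0833) = 0.2987
  p(0,1)=1/14: -0.0714 × log₂(0.0714) = 0.2720
  p(0,2)=1/84: -0.0119 × log₂(0.0119) = 0.0761
  p(0,3)=1/12: -0.0833 × log₂(0.0833) = 0.2987
  p(1,0)=1/14: -0.0714 × log₂(0.0714) = 0.2720
  p(1,1)=1/12: -0.0833 × log₂(0.0833) = 0.2987
  p(1,2)=1/14: -0.0714 × log₂(0.0714) = 0.2720
  p(1,3)=1/14: -0.0714 × log₂(0.0714) = 0.2720
  p(2,0)=5/84: -0.0595 × log₂(0.0595) = 0.2423
  p(2,1)=5/84: -0.0595 × log₂(0.0595) = 0.2423
  p(2,2)=1/28: -0.0357 × log₂(0.0357) = 0.1717
  p(2,3)=1/21: -0.0476 × log₂(0.0476) = 0.2092
  p(3,0)=1/42: -0.0238 × log₂(0.0238) = 0.1284
  p(3,1)=1/12: -0.0833 × log₂(0.0833) = 0.2987
  p(3,2)=1/12: -0.0833 × log₂(0.0833) = 0.2987
  p(3,3)=5/84: -0.0595 × log₂(0.0595) = 0.2423
H(X,Y) = 3.8937 bits


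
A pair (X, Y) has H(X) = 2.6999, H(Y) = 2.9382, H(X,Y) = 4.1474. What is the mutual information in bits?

I(X;Y) = H(X) + H(Y) - H(X,Y)
I(X;Y) = 2.6999 + 2.9382 - 4.1474 = 1.4907 bits


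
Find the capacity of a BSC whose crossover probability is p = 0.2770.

For BSC with error probability p:
C = 1 - H(p) where H(p) is binary entropy
H(0.2770) = -0.2770 × log₂(0.2770) - 0.7230 × log₂(0.7230)
H(p) = 0.8513
C = 1 - 0.8513 = 0.1487 bits/use


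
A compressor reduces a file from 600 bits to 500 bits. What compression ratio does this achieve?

Compression ratio = Original / Compressed
= 600 / 500 = 1.20:1


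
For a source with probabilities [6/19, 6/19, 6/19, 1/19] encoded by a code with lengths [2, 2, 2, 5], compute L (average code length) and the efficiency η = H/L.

Average length L = Σ p_i × l_i = 2.1579 bits
Entropy H = 1.7990 bits
Efficiency η = H/L × 100% = 83.37%


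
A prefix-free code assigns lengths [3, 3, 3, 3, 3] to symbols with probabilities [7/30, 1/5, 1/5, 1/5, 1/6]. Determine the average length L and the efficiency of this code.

Average length L = Σ p_i × l_i = 3.0000 bits
Entropy H = 2.3139 bits
Efficiency η = H/L × 100% = 77.13%


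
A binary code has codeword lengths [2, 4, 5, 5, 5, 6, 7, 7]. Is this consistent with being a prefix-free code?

Kraft inequality: Σ 2^(-l_i) ≤ 1 for prefix-free code
Calculating: 2^(-2) + 2^(-4) + 2^(-5) + 2^(-5) + 2^(-5) + 2^(-6) + 2^(-7) + 2^(-7)
= 0.25 + 0.0625 + 0.03125 + 0.03125 + 0.03125 + 0.015625 + 0.0078125 + 0.0078125
= 0.4375
Since 0.4375 ≤ 1, prefix-free code exists
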